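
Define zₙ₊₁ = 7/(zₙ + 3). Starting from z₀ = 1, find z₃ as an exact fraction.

z₁ = 7/(1 + 3) = 7/4.
z₂ = 7/(7/4 + 3) = 28/19.
z₃ = 7/(28/19 + 3) = 133/85.

133/85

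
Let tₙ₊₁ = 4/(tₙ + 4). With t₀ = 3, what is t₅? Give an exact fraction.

t₁ = 4/(3 + 4) = 4/7.
t₂ = 4/(4/7 + 4) = 7/8.
t₃ = 4/(7/8 + 4) = 32/39.
t₄ = 4/(32/39 + 4) = 39/47.
t₅ = 4/(39/47 + 4) = 188/227.

188/227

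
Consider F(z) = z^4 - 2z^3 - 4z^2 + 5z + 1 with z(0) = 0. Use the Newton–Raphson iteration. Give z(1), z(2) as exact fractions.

F'(z) = 4z^3 - 6z^2 - 8z + 5.
F(0) = 1, F'(0) = 5, so z(1) = 0 - 1/5 = -1/5.
F(-1/5) = -89/625, F'(-1/5) = 791/125, so z(2) = (-1/5) - (-89/625)/(791/125) = -702/3955.

z(1) = -1/5, z(2) = -702/3955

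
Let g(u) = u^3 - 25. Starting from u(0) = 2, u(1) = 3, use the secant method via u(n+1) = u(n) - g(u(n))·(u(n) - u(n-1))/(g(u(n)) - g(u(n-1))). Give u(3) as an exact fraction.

27505/9409

g(2) = -17, g(3) = 2. u(2) = 3 - 2·(3 - 2)/(2 - (-17)) = 55/19.
g(3) = 2, g(55/19) = -5100/6859. u(3) = (55/19) - (-5100/6859)·((55/19) - 3)/((-5100/6859) - 2) = 27505/9409.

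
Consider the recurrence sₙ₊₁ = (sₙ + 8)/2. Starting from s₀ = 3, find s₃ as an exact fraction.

s₁ = (3 + 8)/2 = 11/2.
s₂ = ((11/2) + 8)/2 = 27/4.
s₃ = ((27/4) + 8)/2 = 59/8.

59/8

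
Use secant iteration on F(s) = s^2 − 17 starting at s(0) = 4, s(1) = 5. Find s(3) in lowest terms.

F(4) = −1, F(5) = 8. s(2) = 5 − 8·(5 − 4)/(8 − (−1)) = 37/9.
F(5) = 8, F(37/9) = −8/81. s(3) = (37/9) − (−8/81)·((37/9) − 5)/((−8/81) − 8) = 169/41.

169/41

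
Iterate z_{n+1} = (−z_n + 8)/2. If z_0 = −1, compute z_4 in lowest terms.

39/16

z_1 = (−(−1) + 8)/2 = 9/2.
z_2 = (−(9/2) + 8)/2 = 7/4.
z_3 = (−(7/4) + 8)/2 = 25/8.
z_4 = (−(25/8) + 8)/2 = 39/16.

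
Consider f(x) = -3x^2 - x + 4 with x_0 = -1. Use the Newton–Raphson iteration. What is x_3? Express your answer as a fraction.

f'(x) = -6x - 1.
f(-1) = 2, f'(-1) = 5, so x_1 = (-1) - 2/5 = -7/5.
f(-7/5) = -12/25, f'(-7/5) = 37/5, so x_2 = (-7/5) - (-12/25)/(37/5) = -247/185.
f(-247/185) = -432/34225, f'(-247/185) = 1297/185, so x_3 = (-247/185) - (-432/34225)/(1297/185) = -319927/239945.

-319927/239945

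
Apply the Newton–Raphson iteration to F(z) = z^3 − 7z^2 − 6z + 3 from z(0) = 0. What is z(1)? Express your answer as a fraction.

1/2

F'(z) = 3z^2 − 14z − 6.
F(0) = 3, F'(0) = −6, so z(1) = 0 − 3/(−6) = 1/2.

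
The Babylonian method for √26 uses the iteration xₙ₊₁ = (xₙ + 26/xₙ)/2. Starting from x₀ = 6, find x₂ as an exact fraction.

x₁ = (6 + 26/6)/2 = 31/6.
x₂ = (31/6 + 26/(31/6))/2 = 1897/372.

1897/372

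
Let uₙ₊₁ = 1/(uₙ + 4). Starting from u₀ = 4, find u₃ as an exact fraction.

u₁ = 1/(4 + 4) = 1/8.
u₂ = 1/(1/8 + 4) = 8/33.
u₃ = 1/(8/33 + 4) = 33/140.

33/140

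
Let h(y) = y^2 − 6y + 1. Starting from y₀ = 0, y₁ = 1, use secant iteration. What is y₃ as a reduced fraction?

h(0) = 1, h(1) = −4. y₂ = 1 − (−4)·(1 − 0)/((−4) − 1) = 1/5.
h(1) = −4, h(1/5) = −4/25. y₃ = (1/5) − (−4/25)·((1/5) − 1)/((−4/25) − (−4)) = 1/6.

1/6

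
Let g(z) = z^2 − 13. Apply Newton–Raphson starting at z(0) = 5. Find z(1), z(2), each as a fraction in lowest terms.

g'(z) = 2z.
g(5) = 12, g'(5) = 10, so z(1) = 5 − 12/10 = 19/5.
g(19/5) = 36/25, g'(19/5) = 38/5, so z(2) = (19/5) − (36/25)/(38/5) = 343/95.

z(1) = 19/5, z(2) = 343/95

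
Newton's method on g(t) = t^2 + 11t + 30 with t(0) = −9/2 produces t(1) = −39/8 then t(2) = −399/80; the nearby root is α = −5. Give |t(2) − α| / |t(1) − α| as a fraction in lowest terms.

1/10

t(1) − α = −39/8 − (−5) = −39/8 + 5 = 1/8, so |t(1) − α| = 1/8.
t(2) − α = −399/80 − (−5) = −399/80 + 5 = 1/80, so |t(2) − α| = 1/80.
Ratio = (1/80) / (1/8) = 1/10.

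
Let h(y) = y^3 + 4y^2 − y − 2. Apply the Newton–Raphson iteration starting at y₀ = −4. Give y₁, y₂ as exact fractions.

y₁ = −62/15, y₂ = −239266/58005

h'(y) = 3y^2 + 8y − 1.
h(−4) = 2, h'(−4) = 15, so y₁ = (−4) − 2/15 = −62/15.
h(−62/15) = −488/3375, h'(−62/15) = 1289/75, so y₂ = (−62/15) − (−488/3375)/(1289/75) = −239266/58005.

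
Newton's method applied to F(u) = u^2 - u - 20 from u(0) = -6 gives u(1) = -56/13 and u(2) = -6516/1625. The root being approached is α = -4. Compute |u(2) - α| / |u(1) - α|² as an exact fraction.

u(1) - α = -56/13 - (-4) = -56/13 + 4 = -4/13, so |u(1) - α| = 4/13.
u(2) - α = -6516/1625 - (-4) = -6516/1625 + 4 = -16/1625, so |u(2) - α| = 16/1625.
|u(1) - α|² = 16/169.
Ratio = (16/1625) / (16/169) = 13/125.

13/125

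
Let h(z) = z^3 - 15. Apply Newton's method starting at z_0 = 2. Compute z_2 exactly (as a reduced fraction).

h'(z) = 3z^2.
h(2) = -7, h'(2) = 12, so z_1 = 2 - (-7)/12 = 31/12.
h(31/12) = 3871/1728, h'(31/12) = 961/48, so z_2 = (31/12) - (3871/1728)/(961/48) = 42751/17298.

42751/17298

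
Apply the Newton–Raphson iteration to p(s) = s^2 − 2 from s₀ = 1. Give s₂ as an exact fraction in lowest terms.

p'(s) = 2s.
p(1) = −1, p'(1) = 2, so s₁ = 1 − (−1)/2 = 3/2.
p(3/2) = 1/4, p'(3/2) = 3, so s₂ = (3/2) − (1/4)/3 = 17/12.

17/12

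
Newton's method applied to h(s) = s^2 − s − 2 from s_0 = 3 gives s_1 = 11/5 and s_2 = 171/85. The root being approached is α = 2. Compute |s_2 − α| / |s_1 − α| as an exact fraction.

1/17

s_1 − α = 11/5 − 2 = 1/5, so |s_1 − α| = 1/5.
s_2 − α = 171/85 − 2 = 1/85, so |s_2 − α| = 1/85.
Ratio = (1/85) / (1/5) = 1/17.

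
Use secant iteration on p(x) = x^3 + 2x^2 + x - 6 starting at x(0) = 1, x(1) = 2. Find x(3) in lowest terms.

290/243

p(1) = -2, p(2) = 12. x(2) = 2 - 12·(2 - 1)/(12 - (-2)) = 8/7.
p(2) = 12, p(8/7) = -258/343. x(3) = (8/7) - (-258/343)·((8/7) - 2)/((-258/343) - 12) = 290/243.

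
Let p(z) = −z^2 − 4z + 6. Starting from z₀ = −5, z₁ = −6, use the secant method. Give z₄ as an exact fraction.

p(−5) = 1, p(−6) = −6. z₂ = (−6) − (−6)·((−6) − (−5))/((−6) − 1) = −36/7.
p(−6) = −6, p(−36/7) = 6/49. z₃ = (−36/7) − (6/49)·((−36/7) − (−6))/((6/49) − (−6)) = −129/25.
p(−36/7) = 6/49, p(−129/25) = 9/625. z₄ = (−129/25) − (9/625)·((−129/25) − (−36/7))/((9/625) − (6/49)) = −5694/1103.

−5694/1103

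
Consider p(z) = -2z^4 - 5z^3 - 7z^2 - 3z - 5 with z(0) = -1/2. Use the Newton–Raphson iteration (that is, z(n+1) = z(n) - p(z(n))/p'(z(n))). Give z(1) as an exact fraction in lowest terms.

p'(z) = -8z^3 - 15z^2 - 14z - 3.
p(-1/2) = -19/4, p'(-1/2) = 5/4, so z(1) = (-1/2) - (-19/4)/(5/4) = 33/10.

33/10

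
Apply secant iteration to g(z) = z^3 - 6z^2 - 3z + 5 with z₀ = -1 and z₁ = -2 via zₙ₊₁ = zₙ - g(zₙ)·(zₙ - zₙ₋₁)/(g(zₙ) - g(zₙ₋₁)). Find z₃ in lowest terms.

g(-1) = 1, g(-2) = -21. z₂ = (-2) - (-21)·((-2) - (-1))/((-21) - 1) = -23/22.
g(-2) = -21, g(-23/22) = 4641/10648. z₃ = (-23/22) - (4641/10648)·((-23/22) - (-2))/((4641/10648) - (-21)) = -3858/3623.

-3858/3623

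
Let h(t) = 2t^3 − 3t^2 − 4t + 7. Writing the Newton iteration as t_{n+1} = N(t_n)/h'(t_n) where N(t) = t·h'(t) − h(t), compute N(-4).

−311

h'(t) = 6t^2 − 6t − 4.
N(t) = t·h'(t) − h(t) = t·(6t^2 − 6t − 4) − (2t^3 − 3t^2 − 4t + 7) = 4t^3 − 3t^2 − 7.
N(-4) = −311.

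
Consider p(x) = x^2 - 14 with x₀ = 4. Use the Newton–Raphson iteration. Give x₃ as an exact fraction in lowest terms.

p'(x) = 2x.
p(4) = 2, p'(4) = 8, so x₁ = 4 - 2/8 = 15/4.
p(15/4) = 1/16, p'(15/4) = 15/2, so x₂ = (15/4) - (1/16)/(15/2) = 449/120.
p(449/120) = 1/14400, p'(449/120) = 449/60, so x₃ = (449/120) - (1/14400)/(449/60) = 403201/107760.

403201/107760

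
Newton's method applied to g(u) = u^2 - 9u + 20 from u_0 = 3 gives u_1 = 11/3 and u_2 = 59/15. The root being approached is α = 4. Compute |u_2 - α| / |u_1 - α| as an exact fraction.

1/5

u_1 - α = 11/3 - 4 = -1/3, so |u_1 - α| = 1/3.
u_2 - α = 59/15 - 4 = -1/15, so |u_2 - α| = 1/15.
Ratio = (1/15) / (1/3) = 1/5.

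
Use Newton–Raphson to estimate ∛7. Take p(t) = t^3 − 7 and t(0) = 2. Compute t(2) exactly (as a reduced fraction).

p'(t) = 3t^2.
p(2) = 1, p'(2) = 12, so t(1) = 2 − 1/12 = 23/12.
p(23/12) = 71/1728, p'(23/12) = 529/48, so t(2) = (23/12) − (71/1728)/(529/48) = 18215/9522.

18215/9522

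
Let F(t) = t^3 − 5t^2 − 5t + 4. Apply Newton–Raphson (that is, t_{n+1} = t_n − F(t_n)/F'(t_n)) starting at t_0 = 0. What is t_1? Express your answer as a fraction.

F'(t) = 3t^2 − 10t − 5.
F(0) = 4, F'(0) = −5, so t_1 = 0 − 4/(−5) = 4/5.

4/5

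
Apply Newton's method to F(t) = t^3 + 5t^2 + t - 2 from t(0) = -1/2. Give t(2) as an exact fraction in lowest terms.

-10298/12467

F'(t) = 3t^2 + 10t + 1.
F(-1/2) = -11/8, F'(-1/2) = -13/4, so t(1) = (-1/2) - (-11/8)/(-13/4) = -12/13.
F(-12/13) = 1210/2197, F'(-12/13) = -959/169, so t(2) = (-12/13) - (1210/2197)/(-959/169) = -10298/12467.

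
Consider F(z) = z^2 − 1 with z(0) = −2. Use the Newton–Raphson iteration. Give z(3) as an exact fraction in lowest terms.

−3281/3280

F'(z) = 2z.
F(−2) = 3, F'(−2) = −4, so z(1) = (−2) − 3/(−4) = −5/4.
F(−5/4) = 9/16, F'(−5/4) = −5/2, so z(2) = (−5/4) − (9/16)/(−5/2) = −41/40.
F(−41/40) = 81/1600, F'(−41/40) = −41/20, so z(3) = (−41/40) − (81/1600)/(−41/20) = −3281/3280.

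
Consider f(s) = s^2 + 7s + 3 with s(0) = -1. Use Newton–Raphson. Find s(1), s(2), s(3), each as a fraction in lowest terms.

f'(s) = 2s + 7.
f(-1) = -3, f'(-1) = 5, so s(1) = (-1) - (-3)/5 = -2/5.
f(-2/5) = 9/25, f'(-2/5) = 31/5, so s(2) = (-2/5) - (9/25)/(31/5) = -71/155.
f(-71/155) = 81/24025, f'(-71/155) = 943/155, so s(3) = (-71/155) - (81/24025)/(943/155) = -67034/146165.

s(1) = -2/5, s(2) = -71/155, s(3) = -67034/146165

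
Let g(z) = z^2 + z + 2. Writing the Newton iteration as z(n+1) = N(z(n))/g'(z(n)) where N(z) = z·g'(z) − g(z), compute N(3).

g'(z) = 2z + 1.
N(z) = z·g'(z) − g(z) = z·(2z + 1) − (z^2 + z + 2) = z^2 − 2.
N(3) = 7.

7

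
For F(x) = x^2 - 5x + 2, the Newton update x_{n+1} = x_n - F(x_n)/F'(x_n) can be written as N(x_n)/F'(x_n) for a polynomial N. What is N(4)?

F'(x) = 2x - 5.
N(x) = x·F'(x) - F(x) = x·(2x - 5) - (x^2 - 5x + 2) = x^2 - 2.
N(4) = 14.

14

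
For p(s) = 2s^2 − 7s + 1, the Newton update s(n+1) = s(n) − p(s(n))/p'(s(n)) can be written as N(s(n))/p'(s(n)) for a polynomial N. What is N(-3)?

17

p'(s) = 4s − 7.
N(s) = s·p'(s) − p(s) = s·(4s − 7) − (2s^2 − 7s + 1) = 2s^2 − 1.
N(-3) = 17.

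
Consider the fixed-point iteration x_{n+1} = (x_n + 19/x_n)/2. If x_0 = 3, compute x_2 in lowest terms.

367/84

x_1 = (3 + 19/3)/2 = 14/3.
x_2 = (14/3 + 19/(14/3))/2 = 367/84.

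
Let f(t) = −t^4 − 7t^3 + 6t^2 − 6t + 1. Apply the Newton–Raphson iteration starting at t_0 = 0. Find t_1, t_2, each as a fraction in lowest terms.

f'(t) = −4t^3 − 21t^2 + 12t − 6.
f(0) = 1, f'(0) = −6, so t_1 = 0 − 1/(−6) = 1/6.
f(1/6) = 173/1296, f'(1/6) = −497/108, so t_2 = (1/6) − (173/1296)/(−497/108) = 389/1988.

t_1 = 1/6, t_2 = 389/1988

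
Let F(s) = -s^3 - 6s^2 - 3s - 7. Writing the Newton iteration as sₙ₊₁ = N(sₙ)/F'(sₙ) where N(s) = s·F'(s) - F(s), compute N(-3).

F'(s) = -3s^2 - 12s - 3.
N(s) = s·F'(s) - F(s) = s·(-3s^2 - 12s - 3) - (-s^3 - 6s^2 - 3s - 7) = -2s^3 - 6s^2 + 7.
N(-3) = 7.

7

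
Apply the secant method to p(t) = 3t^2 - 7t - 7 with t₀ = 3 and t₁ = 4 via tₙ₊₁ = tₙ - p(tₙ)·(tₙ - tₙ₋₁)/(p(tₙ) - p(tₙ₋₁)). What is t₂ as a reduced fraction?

43/14

p(3) = -1, p(4) = 13. t₂ = 4 - 13·(4 - 3)/(13 - (-1)) = 43/14.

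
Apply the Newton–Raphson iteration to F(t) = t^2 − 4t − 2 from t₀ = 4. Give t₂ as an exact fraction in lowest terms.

F'(t) = 2t − 4.
F(4) = −2, F'(4) = 4, so t₁ = 4 − (−2)/4 = 9/2.
F(9/2) = 1/4, F'(9/2) = 5, so t₂ = (9/2) − (1/4)/5 = 89/20.

89/20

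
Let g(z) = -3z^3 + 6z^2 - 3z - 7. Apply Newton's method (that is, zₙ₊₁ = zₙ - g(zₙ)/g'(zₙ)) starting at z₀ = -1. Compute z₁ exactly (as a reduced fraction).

g'(z) = -9z^2 + 12z - 3.
g(-1) = 5, g'(-1) = -24, so z₁ = (-1) - 5/(-24) = -19/24.

-19/24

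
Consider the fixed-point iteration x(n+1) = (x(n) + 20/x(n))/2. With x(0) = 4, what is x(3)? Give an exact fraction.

51841/11592

x(1) = (4 + 20/4)/2 = 9/2.
x(2) = (9/2 + 20/(9/2))/2 = 161/36.
x(3) = (161/36 + 20/(161/36))/2 = 51841/11592.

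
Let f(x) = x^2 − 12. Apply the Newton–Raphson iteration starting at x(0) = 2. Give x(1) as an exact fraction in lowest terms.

4

f'(x) = 2x.
f(2) = −8, f'(2) = 4, so x(1) = 2 − (−8)/4 = 4.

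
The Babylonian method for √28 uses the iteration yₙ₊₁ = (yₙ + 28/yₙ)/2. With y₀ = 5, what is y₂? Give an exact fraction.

5609/1060

y₁ = (5 + 28/5)/2 = 53/10.
y₂ = (53/10 + 28/(53/10))/2 = 5609/1060.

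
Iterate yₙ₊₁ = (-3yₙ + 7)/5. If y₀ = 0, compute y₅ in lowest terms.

2947/3125

y₁ = (-3·0 + 7)/5 = 7/5.
y₂ = (-3·(7/5) + 7)/5 = 14/25.
y₃ = (-3·(14/25) + 7)/5 = 133/125.
y₄ = (-3·(133/125) + 7)/5 = 476/625.
y₅ = (-3·(476/625) + 7)/5 = 2947/3125.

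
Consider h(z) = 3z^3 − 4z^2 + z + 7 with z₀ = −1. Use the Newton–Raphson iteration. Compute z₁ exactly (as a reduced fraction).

h'(z) = 9z^2 − 8z + 1.
h(−1) = −1, h'(−1) = 18, so z₁ = (−1) − (−1)/18 = −17/18.

−17/18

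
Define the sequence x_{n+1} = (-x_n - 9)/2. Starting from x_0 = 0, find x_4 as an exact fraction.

x_1 = (-0 - 9)/2 = -9/2.
x_2 = (-(-9/2) - 9)/2 = -9/4.
x_3 = (-(-9/4) - 9)/2 = -27/8.
x_4 = (-(-27/8) - 9)/2 = -45/16.

-45/16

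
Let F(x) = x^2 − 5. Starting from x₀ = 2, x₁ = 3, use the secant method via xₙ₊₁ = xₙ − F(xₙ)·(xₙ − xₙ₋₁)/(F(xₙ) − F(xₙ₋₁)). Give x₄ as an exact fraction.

161/72

F(2) = −1, F(3) = 4. x₂ = 3 − 4·(3 − 2)/(4 − (−1)) = 11/5.
F(3) = 4, F(11/5) = −4/25. x₃ = (11/5) − (−4/25)·((11/5) − 3)/((−4/25) − 4) = 29/13.
F(11/5) = −4/25, F(29/13) = −4/169. x₄ = (29/13) − (−4/169)·((29/13) − (11/5))/((−4/169) − (−4/25)) = 161/72.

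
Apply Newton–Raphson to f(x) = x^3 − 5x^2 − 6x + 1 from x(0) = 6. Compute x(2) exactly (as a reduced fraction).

9161102/1532979

f'(x) = 3x^2 − 10x − 6.
f(6) = 1, f'(6) = 42, so x(1) = 6 − 1/42 = 251/42.
f(251/42) = 545/74088, f'(251/42) = 8111/196, so x(2) = (251/42) − (545/74088)/(8111/196) = 9161102/1532979.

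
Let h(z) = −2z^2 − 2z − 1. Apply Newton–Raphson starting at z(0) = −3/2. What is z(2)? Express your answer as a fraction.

−17/48

h'(z) = −4z − 2.
h(−3/2) = −5/2, h'(−3/2) = 4, so z(1) = (−3/2) − (−5/2)/4 = −7/8.
h(−7/8) = −25/32, h'(−7/8) = 3/2, so z(2) = (−7/8) − (−25/32)/(3/2) = −17/48.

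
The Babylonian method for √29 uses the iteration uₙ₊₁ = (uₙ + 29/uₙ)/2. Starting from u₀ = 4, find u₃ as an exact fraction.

u₁ = (4 + 29/4)/2 = 45/8.
u₂ = (45/8 + 29/(45/8))/2 = 3881/720.
u₃ = (3881/720 + 29/(3881/720))/2 = 30095761/5588640.

30095761/5588640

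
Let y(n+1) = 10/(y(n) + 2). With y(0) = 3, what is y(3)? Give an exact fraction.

20/9

y(1) = 10/(3 + 2) = 2.
y(2) = 10/(2 + 2) = 5/2.
y(3) = 10/(5/2 + 2) = 20/9.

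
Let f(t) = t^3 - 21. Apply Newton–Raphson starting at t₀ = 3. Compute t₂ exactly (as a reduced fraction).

f'(t) = 3t^2.
f(3) = 6, f'(3) = 27, so t₁ = 3 - 6/27 = 25/9.
f(25/9) = 316/729, f'(25/9) = 625/27, so t₂ = (25/9) - (316/729)/(625/27) = 46559/16875.

46559/16875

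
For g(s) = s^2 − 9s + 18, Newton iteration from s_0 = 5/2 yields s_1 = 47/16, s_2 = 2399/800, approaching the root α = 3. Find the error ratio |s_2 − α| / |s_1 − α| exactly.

1/50

s_1 − α = 47/16 − 3 = −1/16, so |s_1 − α| = 1/16.
s_2 − α = 2399/800 − 3 = −1/800, so |s_2 − α| = 1/800.
Ratio = (1/800) / (1/16) = 1/50.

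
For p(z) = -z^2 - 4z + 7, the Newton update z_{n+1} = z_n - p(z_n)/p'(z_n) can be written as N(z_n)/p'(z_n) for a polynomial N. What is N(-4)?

-23

p'(z) = -2z - 4.
N(z) = z·p'(z) - p(z) = z·(-2z - 4) - (-z^2 - 4z + 7) = -z^2 - 7.
N(-4) = -23.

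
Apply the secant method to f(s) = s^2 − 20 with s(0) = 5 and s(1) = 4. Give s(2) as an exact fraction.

40/9

f(5) = 5, f(4) = −4. s(2) = 4 − (−4)·(4 − 5)/((−4) − 5) = 40/9.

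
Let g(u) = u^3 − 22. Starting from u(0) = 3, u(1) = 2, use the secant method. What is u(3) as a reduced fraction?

g(3) = 5, g(2) = −14. u(2) = 2 − (−14)·(2 − 3)/((−14) − 5) = 52/19.
g(2) = −14, g(52/19) = −10290/6859. u(3) = (52/19) − (−10290/6859)·((52/19) − 2)/((−10290/6859) − (−14)) = 8651/3062.

8651/3062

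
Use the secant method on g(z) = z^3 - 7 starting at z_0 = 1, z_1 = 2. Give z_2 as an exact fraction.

g(1) = -6, g(2) = 1. z_2 = 2 - 1·(2 - 1)/(1 - (-6)) = 13/7.

13/7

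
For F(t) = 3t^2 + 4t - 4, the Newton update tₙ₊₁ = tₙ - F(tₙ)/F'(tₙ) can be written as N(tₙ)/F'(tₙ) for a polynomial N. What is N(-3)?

F'(t) = 6t + 4.
N(t) = t·F'(t) - F(t) = t·(6t + 4) - (3t^2 + 4t - 4) = 3t^2 + 4.
N(-3) = 31.

31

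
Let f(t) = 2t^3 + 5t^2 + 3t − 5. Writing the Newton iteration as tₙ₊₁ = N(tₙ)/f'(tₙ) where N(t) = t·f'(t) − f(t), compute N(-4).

f'(t) = 6t^2 + 10t + 3.
N(t) = t·f'(t) − f(t) = t·(6t^2 + 10t + 3) − (2t^3 + 5t^2 + 3t − 5) = 4t^3 + 5t^2 + 5.
N(-4) = −171.

−171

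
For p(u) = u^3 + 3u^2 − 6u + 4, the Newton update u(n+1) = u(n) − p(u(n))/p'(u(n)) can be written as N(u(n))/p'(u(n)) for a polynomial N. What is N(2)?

24

p'(u) = 3u^2 + 6u − 6.
N(u) = u·p'(u) − p(u) = u·(3u^2 + 6u − 6) − (u^3 + 3u^2 − 6u + 4) = 2u^3 + 3u^2 − 4.
N(2) = 24.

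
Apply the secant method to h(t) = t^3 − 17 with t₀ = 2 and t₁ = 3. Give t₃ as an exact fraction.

h(2) = −9, h(3) = 10. t₂ = 3 − 10·(3 − 2)/(10 − (−9)) = 47/19.
h(3) = 10, h(47/19) = −12780/6859. t₃ = (47/19) − (−12780/6859)·((47/19) − 3)/((−12780/6859) − 10) = 20801/8137.

20801/8137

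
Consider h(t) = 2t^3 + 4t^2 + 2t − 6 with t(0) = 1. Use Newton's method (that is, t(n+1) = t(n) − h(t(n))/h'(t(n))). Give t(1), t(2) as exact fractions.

h'(t) = 6t^2 + 8t + 2.
h(1) = 2, h'(1) = 16, so t(1) = 1 − 2/16 = 7/8.
h(7/8) = 39/256, h'(7/8) = 435/32, so t(2) = (7/8) − (39/256)/(435/32) = 501/580.

t(1) = 7/8, t(2) = 501/580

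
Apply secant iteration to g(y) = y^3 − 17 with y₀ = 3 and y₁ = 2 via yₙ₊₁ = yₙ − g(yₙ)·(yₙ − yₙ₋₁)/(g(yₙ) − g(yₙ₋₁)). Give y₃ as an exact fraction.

g(3) = 10, g(2) = −9. y₂ = 2 − (−9)·(2 − 3)/((−9) − 10) = 47/19.
g(2) = −9, g(47/19) = −12780/6859. y₃ = (47/19) − (−12780/6859)·((47/19) − 2)/((−12780/6859) − (−9)) = 4709/1813.

4709/1813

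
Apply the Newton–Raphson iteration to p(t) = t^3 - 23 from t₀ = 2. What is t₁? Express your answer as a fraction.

p'(t) = 3t^2.
p(2) = -15, p'(2) = 12, so t₁ = 2 - (-15)/12 = 13/4.

13/4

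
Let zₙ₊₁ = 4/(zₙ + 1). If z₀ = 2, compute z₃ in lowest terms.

28/19

z₁ = 4/(2 + 1) = 4/3.
z₂ = 4/(4/3 + 1) = 12/7.
z₃ = 4/(12/7 + 1) = 28/19.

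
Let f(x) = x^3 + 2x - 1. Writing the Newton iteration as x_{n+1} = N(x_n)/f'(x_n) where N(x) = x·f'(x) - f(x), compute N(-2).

-15

f'(x) = 3x^2 + 2.
N(x) = x·f'(x) - f(x) = x·(3x^2 + 2) - (x^3 + 2x - 1) = 2x^3 + 1.
N(-2) = -15.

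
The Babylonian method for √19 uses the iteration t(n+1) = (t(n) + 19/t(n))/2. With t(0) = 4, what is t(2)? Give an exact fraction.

2441/560

t(1) = (4 + 19/4)/2 = 35/8.
t(2) = (35/8 + 19/(35/8))/2 = 2441/560.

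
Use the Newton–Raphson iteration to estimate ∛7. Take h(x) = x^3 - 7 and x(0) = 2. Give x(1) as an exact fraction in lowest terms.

h'(x) = 3x^2.
h(2) = 1, h'(2) = 12, so x(1) = 2 - 1/12 = 23/12.

23/12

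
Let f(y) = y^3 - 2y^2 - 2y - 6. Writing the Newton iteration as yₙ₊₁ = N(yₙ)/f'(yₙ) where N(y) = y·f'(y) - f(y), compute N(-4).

-154

f'(y) = 3y^2 - 4y - 2.
N(y) = y·f'(y) - f(y) = y·(3y^2 - 4y - 2) - (y^3 - 2y^2 - 2y - 6) = 2y^3 - 2y^2 + 6.
N(-4) = -154.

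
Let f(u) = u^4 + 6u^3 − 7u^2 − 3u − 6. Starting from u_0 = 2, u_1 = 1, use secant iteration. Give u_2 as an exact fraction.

f(2) = 24, f(1) = −9. u_2 = 1 − (−9)·(1 − 2)/((−9) − 24) = 14/11.

14/11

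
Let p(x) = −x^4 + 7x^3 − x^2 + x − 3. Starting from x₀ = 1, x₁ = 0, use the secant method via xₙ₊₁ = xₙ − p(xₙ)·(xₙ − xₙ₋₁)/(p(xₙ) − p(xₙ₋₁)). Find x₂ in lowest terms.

p(1) = 3, p(0) = −3. x₂ = 0 − (−3)·(0 − 1)/((−3) − 3) = 1/2.

1/2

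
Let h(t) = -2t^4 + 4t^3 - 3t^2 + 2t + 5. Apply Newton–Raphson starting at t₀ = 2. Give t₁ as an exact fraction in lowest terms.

49/26

h'(t) = -8t^3 + 12t^2 - 6t + 2.
h(2) = -3, h'(2) = -26, so t₁ = 2 - (-3)/(-26) = 49/26.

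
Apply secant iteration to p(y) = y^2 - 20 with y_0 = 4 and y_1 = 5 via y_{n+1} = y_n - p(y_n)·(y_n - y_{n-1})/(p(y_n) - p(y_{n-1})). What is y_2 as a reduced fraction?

40/9

p(4) = -4, p(5) = 5. y_2 = 5 - 5·(5 - 4)/(5 - (-4)) = 40/9.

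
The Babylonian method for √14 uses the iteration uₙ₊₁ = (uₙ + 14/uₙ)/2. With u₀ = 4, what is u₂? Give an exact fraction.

u₁ = (4 + 14/4)/2 = 15/4.
u₂ = (15/4 + 14/(15/4))/2 = 449/120.

449/120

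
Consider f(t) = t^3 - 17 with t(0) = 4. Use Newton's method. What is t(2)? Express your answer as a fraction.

3988657/1513800

f'(t) = 3t^2.
f(4) = 47, f'(4) = 48, so t(1) = 4 - 47/48 = 145/48.
f(145/48) = 1168561/110592, f'(145/48) = 21025/768, so t(2) = (145/48) - (1168561/110592)/(21025/768) = 3988657/1513800.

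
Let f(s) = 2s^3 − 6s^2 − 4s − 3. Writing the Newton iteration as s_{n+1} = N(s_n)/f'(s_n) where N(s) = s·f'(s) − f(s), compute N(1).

f'(s) = 6s^2 − 12s − 4.
N(s) = s·f'(s) − f(s) = s·(6s^2 − 12s − 4) − (2s^3 − 6s^2 − 4s − 3) = 4s^3 − 6s^2 + 3.
N(1) = 1.

1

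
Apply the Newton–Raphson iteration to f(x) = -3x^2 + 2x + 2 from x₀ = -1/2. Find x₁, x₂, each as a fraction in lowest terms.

x₁ = -11/20, x₂ = -1163/2120

f'(x) = -6x + 2.
f(-1/2) = 1/4, f'(-1/2) = 5, so x₁ = (-1/2) - (1/4)/5 = -11/20.
f(-11/20) = -3/400, f'(-11/20) = 53/10, so x₂ = (-11/20) - (-3/400)/(53/10) = -1163/2120.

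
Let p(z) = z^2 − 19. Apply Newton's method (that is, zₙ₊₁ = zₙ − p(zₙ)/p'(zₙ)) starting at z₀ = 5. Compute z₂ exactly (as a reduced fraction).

p'(z) = 2z.
p(5) = 6, p'(5) = 10, so z₁ = 5 − 6/10 = 22/5.
p(22/5) = 9/25, p'(22/5) = 44/5, so z₂ = (22/5) − (9/25)/(44/5) = 959/220.

959/220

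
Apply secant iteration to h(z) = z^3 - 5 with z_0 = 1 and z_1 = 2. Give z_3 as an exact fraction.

h(1) = -4, h(2) = 3. z_2 = 2 - 3·(2 - 1)/(3 - (-4)) = 11/7.
h(2) = 3, h(11/7) = -384/343. z_3 = (11/7) - (-384/343)·((11/7) - 2)/((-384/343) - 3) = 265/157.

265/157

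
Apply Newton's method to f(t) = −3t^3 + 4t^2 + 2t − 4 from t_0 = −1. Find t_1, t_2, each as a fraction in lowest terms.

f'(t) = −9t^2 + 8t + 2.
f(−1) = 1, f'(−1) = −15, so t_1 = (−1) − 1/(−15) = −14/15.
f(−14/15) = 64/1125, f'(−14/15) = −998/75, so t_2 = (−14/15) − (64/1125)/(−998/75) = −2318/2495.

t_1 = −14/15, t_2 = −2318/2495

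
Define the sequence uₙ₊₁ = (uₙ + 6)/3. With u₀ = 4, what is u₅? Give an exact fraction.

u₁ = (4 + 6)/3 = 10/3.
u₂ = ((10/3) + 6)/3 = 28/9.
u₃ = ((28/9) + 6)/3 = 82/27.
u₄ = ((82/27) + 6)/3 = 244/81.
u₅ = ((244/81) + 6)/3 = 730/243.

730/243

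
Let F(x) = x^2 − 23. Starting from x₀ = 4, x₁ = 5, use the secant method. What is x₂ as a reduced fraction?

43/9

F(4) = −7, F(5) = 2. x₂ = 5 − 2·(5 − 4)/(2 − (−7)) = 43/9.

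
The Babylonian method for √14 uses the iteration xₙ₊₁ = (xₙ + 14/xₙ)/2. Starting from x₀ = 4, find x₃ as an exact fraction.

403201/107760

x₁ = (4 + 14/4)/2 = 15/4.
x₂ = (15/4 + 14/(15/4))/2 = 449/120.
x₃ = (449/120 + 14/(449/120))/2 = 403201/107760.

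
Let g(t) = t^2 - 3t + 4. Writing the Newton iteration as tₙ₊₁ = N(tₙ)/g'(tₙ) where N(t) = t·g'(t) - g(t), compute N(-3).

g'(t) = 2t - 3.
N(t) = t·g'(t) - g(t) = t·(2t - 3) - (t^2 - 3t + 4) = t^2 - 4.
N(-3) = 5.

5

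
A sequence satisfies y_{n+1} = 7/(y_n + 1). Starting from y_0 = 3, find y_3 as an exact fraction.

77/39

y_1 = 7/(3 + 1) = 7/4.
y_2 = 7/(7/4 + 1) = 28/11.
y_3 = 7/(28/11 + 1) = 77/39.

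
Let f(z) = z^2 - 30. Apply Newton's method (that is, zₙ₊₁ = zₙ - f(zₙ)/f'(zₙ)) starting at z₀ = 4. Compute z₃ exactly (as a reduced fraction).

f'(z) = 2z.
f(4) = -14, f'(4) = 8, so z₁ = 4 - (-14)/8 = 23/4.
f(23/4) = 49/16, f'(23/4) = 23/2, so z₂ = (23/4) - (49/16)/(23/2) = 1009/184.
f(1009/184) = 2401/33856, f'(1009/184) = 1009/92, so z₃ = (1009/184) - (2401/33856)/(1009/92) = 2033761/371312.

2033761/371312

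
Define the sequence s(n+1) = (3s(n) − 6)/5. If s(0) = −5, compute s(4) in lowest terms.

s(1) = (3·(−5) − 6)/5 = −21/5.
s(2) = (3·(−21/5) − 6)/5 = −93/25.
s(3) = (3·(−93/25) − 6)/5 = −429/125.
s(4) = (3·(−429/125) − 6)/5 = −2037/625.

−2037/625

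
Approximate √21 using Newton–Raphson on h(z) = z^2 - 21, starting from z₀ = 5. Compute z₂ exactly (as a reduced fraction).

527/115

h'(z) = 2z.
h(5) = 4, h'(5) = 10, so z₁ = 5 - 4/10 = 23/5.
h(23/5) = 4/25, h'(23/5) = 46/5, so z₂ = (23/5) - (4/25)/(46/5) = 527/115.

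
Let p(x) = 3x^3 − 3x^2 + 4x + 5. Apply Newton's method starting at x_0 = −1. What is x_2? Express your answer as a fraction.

p'(x) = 9x^2 − 6x + 4.
p(−1) = −5, p'(−1) = 19, so x_1 = (−1) − (−5)/19 = −14/19.
p(−14/19) = −5325/6859, p'(−14/19) = 4804/361, so x_2 = (−14/19) − (−5325/6859)/(4804/361) = −61931/91276.

−61931/91276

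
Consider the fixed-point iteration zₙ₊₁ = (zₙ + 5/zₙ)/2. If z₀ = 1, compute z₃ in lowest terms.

z₁ = (1 + 5/1)/2 = 3.
z₂ = (3 + 5/3)/2 = 7/3.
z₃ = (7/3 + 5/(7/3))/2 = 47/21.

47/21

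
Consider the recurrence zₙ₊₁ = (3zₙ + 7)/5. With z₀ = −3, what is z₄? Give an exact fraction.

1661/625

z₁ = (3·(−3) + 7)/5 = −2/5.
z₂ = (3·(−2/5) + 7)/5 = 29/25.
z₃ = (3·(29/25) + 7)/5 = 262/125.
z₄ = (3·(262/125) + 7)/5 = 1661/625.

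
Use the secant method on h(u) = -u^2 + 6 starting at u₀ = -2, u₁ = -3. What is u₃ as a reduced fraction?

-22/9

h(-2) = 2, h(-3) = -3. u₂ = (-3) - (-3)·((-3) - (-2))/((-3) - 2) = -12/5.
h(-3) = -3, h(-12/5) = 6/25. u₃ = (-12/5) - (6/25)·((-12/5) - (-3))/((6/25) - (-3)) = -22/9.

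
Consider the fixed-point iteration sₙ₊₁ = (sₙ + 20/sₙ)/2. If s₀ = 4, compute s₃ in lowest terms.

s₁ = (4 + 20/4)/2 = 9/2.
s₂ = (9/2 + 20/(9/2))/2 = 161/36.
s₃ = (161/36 + 20/(161/36))/2 = 51841/11592.

51841/11592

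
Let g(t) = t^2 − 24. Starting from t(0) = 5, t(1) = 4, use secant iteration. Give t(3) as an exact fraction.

49/10

g(5) = 1, g(4) = −8. t(2) = 4 − (−8)·(4 − 5)/((−8) − 1) = 44/9.
g(4) = −8, g(44/9) = −8/81. t(3) = (44/9) − (−8/81)·((44/9) − 4)/((−8/81) − (−8)) = 49/10.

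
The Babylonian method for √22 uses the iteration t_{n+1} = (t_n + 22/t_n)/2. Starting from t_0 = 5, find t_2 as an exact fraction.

t_1 = (5 + 22/5)/2 = 47/10.
t_2 = (47/10 + 22/(47/10))/2 = 4409/940.

4409/940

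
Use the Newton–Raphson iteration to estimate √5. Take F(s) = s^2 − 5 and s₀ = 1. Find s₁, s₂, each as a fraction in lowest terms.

F'(s) = 2s.
F(1) = −4, F'(1) = 2, so s₁ = 1 − (−4)/2 = 3.
F(3) = 4, F'(3) = 6, so s₂ = 3 − 4/6 = 7/3.

s₁ = 3, s₂ = 7/3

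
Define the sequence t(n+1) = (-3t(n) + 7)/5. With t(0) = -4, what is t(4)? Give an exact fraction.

t(1) = (-3·(-4) + 7)/5 = 19/5.
t(2) = (-3·(19/5) + 7)/5 = -22/25.
t(3) = (-3·(-22/25) + 7)/5 = 241/125.
t(4) = (-3·(241/125) + 7)/5 = 152/625.

152/625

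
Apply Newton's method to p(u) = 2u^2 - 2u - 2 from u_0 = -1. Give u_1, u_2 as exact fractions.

u_1 = -2/3, u_2 = -13/21

p'(u) = 4u - 2.
p(-1) = 2, p'(-1) = -6, so u_1 = (-1) - 2/(-6) = -2/3.
p(-2/3) = 2/9, p'(-2/3) = -14/3, so u_2 = (-2/3) - (2/9)/(-14/3) = -13/21.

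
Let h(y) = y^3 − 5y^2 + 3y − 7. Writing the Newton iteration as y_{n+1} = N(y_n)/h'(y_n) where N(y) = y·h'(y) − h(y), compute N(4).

55

h'(y) = 3y^2 − 10y + 3.
N(y) = y·h'(y) − h(y) = y·(3y^2 − 10y + 3) − (y^3 − 5y^2 + 3y − 7) = 2y^3 − 5y^2 + 7.
N(4) = 55.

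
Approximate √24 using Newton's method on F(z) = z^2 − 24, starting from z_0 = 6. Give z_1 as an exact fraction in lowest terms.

F'(z) = 2z.
F(6) = 12, F'(6) = 12, so z_1 = 6 − 12/12 = 5.

5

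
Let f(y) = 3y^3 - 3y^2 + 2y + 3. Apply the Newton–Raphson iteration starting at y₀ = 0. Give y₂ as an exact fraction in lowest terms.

f'(y) = 9y^2 - 6y + 2.
f(0) = 3, f'(0) = 2, so y₁ = 0 - 3/2 = -3/2.
f(-3/2) = -135/8, f'(-3/2) = 125/4, so y₂ = (-3/2) - (-135/8)/(125/4) = -24/25.

-24/25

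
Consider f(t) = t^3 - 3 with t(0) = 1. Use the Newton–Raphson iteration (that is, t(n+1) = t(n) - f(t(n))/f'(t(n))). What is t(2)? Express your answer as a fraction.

f'(t) = 3t^2.
f(1) = -2, f'(1) = 3, so t(1) = 1 - (-2)/3 = 5/3.
f(5/3) = 44/27, f'(5/3) = 25/3, so t(2) = (5/3) - (44/27)/(25/3) = 331/225.

331/225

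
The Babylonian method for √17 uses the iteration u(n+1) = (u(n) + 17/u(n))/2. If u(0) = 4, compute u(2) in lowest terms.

2177/528

u(1) = (4 + 17/4)/2 = 33/8.
u(2) = (33/8 + 17/(33/8))/2 = 2177/528.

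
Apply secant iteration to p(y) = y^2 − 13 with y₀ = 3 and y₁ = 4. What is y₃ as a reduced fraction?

p(3) = −4, p(4) = 3. y₂ = 4 − 3·(4 − 3)/(3 − (−4)) = 25/7.
p(4) = 3, p(25/7) = −12/49. y₃ = (25/7) − (−12/49)·((25/7) − 4)/((−12/49) − 3) = 191/53.

191/53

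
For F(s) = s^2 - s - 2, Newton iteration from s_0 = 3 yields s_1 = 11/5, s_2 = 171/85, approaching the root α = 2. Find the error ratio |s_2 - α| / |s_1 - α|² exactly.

5/17

s_1 - α = 11/5 - 2 = 1/5, so |s_1 - α| = 1/5.
s_2 - α = 171/85 - 2 = 1/85, so |s_2 - α| = 1/85.
|s_1 - α|² = 1/25.
Ratio = (1/85) / (1/25) = 5/17.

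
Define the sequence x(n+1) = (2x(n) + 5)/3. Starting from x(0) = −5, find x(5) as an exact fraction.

895/243

x(1) = (2·(−5) + 5)/3 = −5/3.
x(2) = (2·(−5/3) + 5)/3 = 5/9.
x(3) = (2·(5/9) + 5)/3 = 55/27.
x(4) = (2·(55/27) + 5)/3 = 245/81.
x(5) = (2·(245/81) + 5)/3 = 895/243.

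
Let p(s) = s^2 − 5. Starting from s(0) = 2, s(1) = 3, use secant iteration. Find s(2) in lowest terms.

11/5

p(2) = −1, p(3) = 4. s(2) = 3 − 4·(3 − 2)/(4 − (−1)) = 11/5.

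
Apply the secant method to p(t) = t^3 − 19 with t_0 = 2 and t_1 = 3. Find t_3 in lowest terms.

p(2) = −11, p(3) = 8. t_2 = 3 − 8·(3 − 2)/(8 − (−11)) = 49/19.
p(3) = 8, p(49/19) = −12672/6859. t_3 = (49/19) − (−12672/6859)·((49/19) − 3)/((−12672/6859) − 8) = 22441/8443.

22441/8443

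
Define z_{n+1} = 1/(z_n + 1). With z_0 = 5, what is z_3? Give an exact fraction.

z_1 = 1/(5 + 1) = 1/6.
z_2 = 1/(1/6 + 1) = 6/7.
z_3 = 1/(6/7 + 1) = 7/13.

7/13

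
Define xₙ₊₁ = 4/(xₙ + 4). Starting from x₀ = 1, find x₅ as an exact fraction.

140/169

x₁ = 4/(1 + 4) = 4/5.
x₂ = 4/(4/5 + 4) = 5/6.
x₃ = 4/(5/6 + 4) = 24/29.
x₄ = 4/(24/29 + 4) = 29/35.
x₅ = 4/(29/35 + 4) = 140/169.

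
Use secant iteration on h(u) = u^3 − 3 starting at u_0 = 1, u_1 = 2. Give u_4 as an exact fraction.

20671423/14273229

h(1) = −2, h(2) = 5. u_2 = 2 − 5·(2 − 1)/(5 − (−2)) = 9/7.
h(2) = 5, h(9/7) = −300/343. u_3 = (9/7) − (−300/343)·((9/7) − 2)/((−300/343) − 5) = 561/403.
h(9/7) = −300/343, h(561/403) = −19794000/65450827. u_4 = (561/403) − (−19794000/65450827)·((561/403) − (9/7))/((−19794000/65450827) − (−300/343)) = 20671423/14273229.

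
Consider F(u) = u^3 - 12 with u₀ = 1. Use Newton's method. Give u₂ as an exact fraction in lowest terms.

1453/441

F'(u) = 3u^2.
F(1) = -11, F'(1) = 3, so u₁ = 1 - (-11)/3 = 14/3.
F(14/3) = 2420/27, F'(14/3) = 196/3, so u₂ = (14/3) - (2420/27)/(196/3) = 1453/441.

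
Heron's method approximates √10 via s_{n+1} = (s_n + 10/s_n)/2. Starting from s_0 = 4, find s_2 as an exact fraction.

s_1 = (4 + 10/4)/2 = 13/4.
s_2 = (13/4 + 10/(13/4))/2 = 329/104.

329/104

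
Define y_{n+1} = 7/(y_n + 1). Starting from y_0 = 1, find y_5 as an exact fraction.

y_1 = 7/(1 + 1) = 7/2.
y_2 = 7/(7/2 + 1) = 14/9.
y_3 = 7/(14/9 + 1) = 63/23.
y_4 = 7/(63/23 + 1) = 161/86.
y_5 = 7/(161/86 + 1) = 602/247.

602/247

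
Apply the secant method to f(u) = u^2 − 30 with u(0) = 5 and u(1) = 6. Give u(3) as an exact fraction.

115/21

f(5) = −5, f(6) = 6. u(2) = 6 − 6·(6 − 5)/(6 − (−5)) = 60/11.
f(6) = 6, f(60/11) = −30/121. u(3) = (60/11) − (−30/121)·((60/11) − 6)/((−30/121) − 6) = 115/21.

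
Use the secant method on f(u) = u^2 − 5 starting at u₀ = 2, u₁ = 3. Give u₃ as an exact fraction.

f(2) = −1, f(3) = 4. u₂ = 3 − 4·(3 − 2)/(4 − (−1)) = 11/5.
f(3) = 4, f(11/5) = −4/25. u₃ = (11/5) − (−4/25)·((11/5) − 3)/((−4/25) − 4) = 29/13.

29/13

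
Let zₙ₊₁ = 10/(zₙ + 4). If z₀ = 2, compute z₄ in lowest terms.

z₁ = 10/(2 + 4) = 5/3.
z₂ = 10/(5/3 + 4) = 30/17.
z₃ = 10/(30/17 + 4) = 85/49.
z₄ = 10/(85/49 + 4) = 490/281.

490/281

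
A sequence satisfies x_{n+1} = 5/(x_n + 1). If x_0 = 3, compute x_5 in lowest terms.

370/219

x_1 = 5/(3 + 1) = 5/4.
x_2 = 5/(5/4 + 1) = 20/9.
x_3 = 5/(20/9 + 1) = 45/29.
x_4 = 5/(45/29 + 1) = 145/74.
x_5 = 5/(145/74 + 1) = 370/219.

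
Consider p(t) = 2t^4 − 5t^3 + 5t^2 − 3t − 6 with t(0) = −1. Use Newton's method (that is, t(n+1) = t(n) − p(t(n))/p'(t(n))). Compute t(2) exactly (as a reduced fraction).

p'(t) = 8t^3 − 15t^2 + 10t − 3.
p(−1) = 9, p'(−1) = −36, so t(1) = (−1) − 9/(−36) = −3/4.
p(−3/4) = 231/128, p'(−3/4) = −357/16, so t(2) = (−3/4) − (231/128)/(−357/16) = −91/136.

−91/136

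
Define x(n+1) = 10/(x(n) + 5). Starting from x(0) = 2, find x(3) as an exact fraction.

90/59

x(1) = 10/(2 + 5) = 10/7.
x(2) = 10/(10/7 + 5) = 14/9.
x(3) = 10/(14/9 + 5) = 90/59.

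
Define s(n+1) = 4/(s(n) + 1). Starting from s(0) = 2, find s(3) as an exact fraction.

28/19

s(1) = 4/(2 + 1) = 4/3.
s(2) = 4/(4/3 + 1) = 12/7.
s(3) = 4/(12/7 + 1) = 28/19.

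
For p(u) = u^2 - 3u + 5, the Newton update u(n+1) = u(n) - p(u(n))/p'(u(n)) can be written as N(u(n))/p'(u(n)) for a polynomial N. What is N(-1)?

p'(u) = 2u - 3.
N(u) = u·p'(u) - p(u) = u·(2u - 3) - (u^2 - 3u + 5) = u^2 - 5.
N(-1) = -4.

-4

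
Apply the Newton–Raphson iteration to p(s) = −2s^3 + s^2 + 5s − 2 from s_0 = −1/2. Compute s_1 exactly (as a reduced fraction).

p'(s) = −6s^2 + 2s + 5.
p(−1/2) = −4, p'(−1/2) = 5/2, so s_1 = (−1/2) − (−4)/(5/2) = 11/10.

11/10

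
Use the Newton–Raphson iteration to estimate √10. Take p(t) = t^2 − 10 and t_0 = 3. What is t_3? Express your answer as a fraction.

1039681/328776

p'(t) = 2t.
p(3) = −1, p'(3) = 6, so t_1 = 3 − (−1)/6 = 19/6.
p(19/6) = 1/36, p'(19/6) = 19/3, so t_2 = (19/6) − (1/36)/(19/3) = 721/228.
p(721/228) = 1/51984, p'(721/228) = 721/114, so t_3 = (721/228) − (1/51984)/(721/114) = 1039681/328776.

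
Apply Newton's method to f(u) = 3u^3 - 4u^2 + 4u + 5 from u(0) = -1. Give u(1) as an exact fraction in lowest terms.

-5/7

f'(u) = 9u^2 - 8u + 4.
f(-1) = -6, f'(-1) = 21, so u(1) = (-1) - (-6)/21 = -5/7.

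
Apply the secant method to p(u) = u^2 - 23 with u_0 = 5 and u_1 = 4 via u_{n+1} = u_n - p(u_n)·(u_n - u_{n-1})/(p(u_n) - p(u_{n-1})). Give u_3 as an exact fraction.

p(5) = 2, p(4) = -7. u_2 = 4 - (-7)·(4 - 5)/((-7) - 2) = 43/9.
p(4) = -7, p(43/9) = -14/81. u_3 = (43/9) - (-14/81)·((43/9) - 4)/((-14/81) - (-7)) = 379/79.

379/79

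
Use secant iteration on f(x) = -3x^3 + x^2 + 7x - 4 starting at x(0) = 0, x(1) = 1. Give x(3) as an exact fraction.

12/37

f(0) = -4, f(1) = 1. x(2) = 1 - 1·(1 - 0)/(1 - (-4)) = 4/5.
f(1) = 1, f(4/5) = 88/125. x(3) = (4/5) - (88/125)·((4/5) - 1)/((88/125) - 1) = 12/37.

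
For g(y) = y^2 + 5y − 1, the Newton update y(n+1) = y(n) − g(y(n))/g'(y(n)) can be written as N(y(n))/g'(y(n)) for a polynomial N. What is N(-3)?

10

g'(y) = 2y + 5.
N(y) = y·g'(y) − g(y) = y·(2y + 5) − (y^2 + 5y − 1) = y^2 + 1.
N(-3) = 10.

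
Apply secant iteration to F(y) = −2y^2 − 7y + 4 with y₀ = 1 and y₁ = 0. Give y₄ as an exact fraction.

2844/5689

F(1) = −5, F(0) = 4. y₂ = 0 − 4·(0 − 1)/(4 − (−5)) = 4/9.
F(0) = 4, F(4/9) = 40/81. y₃ = (4/9) − (40/81)·((4/9) − 0)/((40/81) − 4) = 36/71.
F(4/9) = 40/81, F(36/71) = −320/5041. y₄ = (36/71) − (−320/5041)·((36/71) − (4/9))/((−320/5041) − (40/81)) = 2844/5689.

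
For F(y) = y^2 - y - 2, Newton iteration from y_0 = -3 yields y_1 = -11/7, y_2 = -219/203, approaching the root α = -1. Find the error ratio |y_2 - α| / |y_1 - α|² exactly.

y_1 - α = -11/7 - (-1) = -11/7 + 1 = -4/7, so |y_1 - α| = 4/7.
y_2 - α = -219/203 - (-1) = -219/203 + 1 = -16/203, so |y_2 - α| = 16/203.
|y_1 - α|² = 16/49.
Ratio = (16/203) / (16/49) = 7/29.

7/29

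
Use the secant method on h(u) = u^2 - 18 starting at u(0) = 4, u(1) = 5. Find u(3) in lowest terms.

h(4) = -2, h(5) = 7. u(2) = 5 - 7·(5 - 4)/(7 - (-2)) = 38/9.
h(5) = 7, h(38/9) = -14/81. u(3) = (38/9) - (-14/81)·((38/9) - 5)/((-14/81) - 7) = 352/83.

352/83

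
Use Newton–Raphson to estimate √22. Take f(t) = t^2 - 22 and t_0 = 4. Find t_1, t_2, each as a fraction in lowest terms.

t_1 = 19/4, t_2 = 713/152

f'(t) = 2t.
f(4) = -6, f'(4) = 8, so t_1 = 4 - (-6)/8 = 19/4.
f(19/4) = 9/16, f'(19/4) = 19/2, so t_2 = (19/4) - (9/16)/(19/2) = 713/152.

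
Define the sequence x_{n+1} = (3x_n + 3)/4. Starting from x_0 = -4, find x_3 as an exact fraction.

3/64

x_1 = (3·(-4) + 3)/4 = -9/4.
x_2 = (3·(-9/4) + 3)/4 = -15/16.
x_3 = (3·(-15/16) + 3)/4 = 3/64.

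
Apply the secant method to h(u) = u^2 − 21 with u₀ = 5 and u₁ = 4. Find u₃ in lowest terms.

h(5) = 4, h(4) = −5. u₂ = 4 − (−5)·(4 − 5)/((−5) − 4) = 41/9.
h(4) = −5, h(41/9) = −20/81. u₃ = (41/9) − (−20/81)·((41/9) − 4)/((−20/81) − (−5)) = 353/77.

353/77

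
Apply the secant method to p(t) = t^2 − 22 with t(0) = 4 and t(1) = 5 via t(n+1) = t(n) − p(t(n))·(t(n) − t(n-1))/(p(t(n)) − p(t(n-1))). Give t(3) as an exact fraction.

136/29

p(4) = −6, p(5) = 3. t(2) = 5 − 3·(5 − 4)/(3 − (−6)) = 14/3.
p(5) = 3, p(14/3) = −2/9. t(3) = (14/3) − (−2/9)·((14/3) − 5)/((−2/9) − 3) = 136/29.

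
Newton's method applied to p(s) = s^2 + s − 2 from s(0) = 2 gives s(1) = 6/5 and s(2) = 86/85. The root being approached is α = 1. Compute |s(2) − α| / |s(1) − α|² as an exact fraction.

s(1) − α = 6/5 − 1 = 1/5, so |s(1) − α| = 1/5.
s(2) − α = 86/85 − 1 = 1/85, so |s(2) − α| = 1/85.
|s(1) − α|² = 1/25.
Ratio = (1/85) / (1/25) = 5/17.

5/17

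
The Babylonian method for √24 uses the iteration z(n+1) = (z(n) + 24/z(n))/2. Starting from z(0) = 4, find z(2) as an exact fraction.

z(1) = (4 + 24/4)/2 = 5.
z(2) = (5 + 24/5)/2 = 49/10.

49/10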